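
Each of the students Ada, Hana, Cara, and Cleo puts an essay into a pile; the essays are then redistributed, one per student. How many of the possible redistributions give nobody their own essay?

9

This is the derangement count D_4: permutations of 4 items with no fixed point.
By inclusion–exclusion this is Σ_{j=0}^{4} (−1)^j C(4,j)·(4−j)!.
Computing: 24 − 24 + 12 − 4 + 1 = 9.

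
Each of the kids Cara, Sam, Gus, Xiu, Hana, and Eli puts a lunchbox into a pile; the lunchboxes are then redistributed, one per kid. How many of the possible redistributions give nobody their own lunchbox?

Let Aᵢ be the assignments in which kid i gets their own lunchbox. We want the size of the complement of A₁∪…∪A_6.
By inclusion–exclusion this is Σ_{j=0}^{6} (−1)^j C(6,j)·(6−j)!.
Computing: 720 − 720 + 360 − 120 + 30 − 6 + 1 = 265.

265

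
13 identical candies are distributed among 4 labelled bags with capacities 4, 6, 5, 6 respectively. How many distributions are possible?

127

By stars and bars, unrestricted non-negative solutions to x_1+…+x_4 = 13 number C(13+3,3) = 560.
Subtract solutions that violate a single cap (substitute x_i' = x_i − (cap_i+1)): x_1 ≥ 5 gives C(11,3) = 165; x_2 ≥ 7 gives C(9,3) = 84; x_3 ≥ 6 gives C(10,3) = 120; x_4 ≥ 7 gives C(9,3) = 84. Together 453.
Add back pairs where two caps are both exceeded: 4 + 10 + 4 + 1 + 0 + 1 = 20.
By inclusion–exclusion the count is 560 − 453 + 20 = 127.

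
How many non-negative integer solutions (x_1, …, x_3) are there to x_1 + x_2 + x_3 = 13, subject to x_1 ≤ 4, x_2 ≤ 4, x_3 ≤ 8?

10

By stars and bars, unrestricted non-negative solutions to x_1+…+x_3 = 13 number C(13+2,2) = 105.
Subtract solutions that violate a single cap (substitute x_i' = x_i − (cap_i+1)): x_1 ≥ 5 gives C(10,2) = 45; x_2 ≥ 5 gives C(10,2) = 45; x_3 ≥ 9 gives C(6,2) = 15. Together 105.
Add back pairs where two caps are both exceeded: 10 + 0 + 0 = 10.
By inclusion–exclusion the count is 105 − 105 + 10 = 10.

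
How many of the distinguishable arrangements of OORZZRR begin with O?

60

With the first slot taken by O, it remains to arrange the other 6 letters (ORZZRR).
Those 6 letters have R appearing 3 times and Z appearing twice, giving (6)!/(3!·2!) = 60.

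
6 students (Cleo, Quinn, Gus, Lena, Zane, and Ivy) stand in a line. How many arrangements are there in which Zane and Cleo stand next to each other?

240

Glue Zane and Cleo into one block (2 internal orders), leaving 5 units to arrange in a row.
That gives 2 × 5! = 2 × 120 = 240.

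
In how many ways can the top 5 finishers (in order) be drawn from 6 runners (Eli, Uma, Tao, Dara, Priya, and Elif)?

720

There are 6 choices for 1st place, 5 for 2nd, and so on down to 2 for position 5.
That gives 6 × 5 × 4 × 3 × 2 = 720.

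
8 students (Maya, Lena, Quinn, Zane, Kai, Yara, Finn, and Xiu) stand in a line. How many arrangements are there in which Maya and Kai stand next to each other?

10080

Place the 6 others and the Maya-Kai pair as 7 objects in a line; the pair has 2 internal arrangements.
So the count is 2·(7)! = 10080.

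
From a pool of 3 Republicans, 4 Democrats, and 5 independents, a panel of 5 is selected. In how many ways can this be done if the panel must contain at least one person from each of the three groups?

Total 5-person selections from all 12: C(12,5) = 792.
Subtract selections that omit an entire group: no Republicans → C(9,5) = 126; no Democrats → C(8,5) = 56; no independents → C(7,5) = 21.
Add back selections omitting two groups (i.e. drawn from a single group): C(3,5) + C(4,5) + C(5,5) = 1.
By inclusion–exclusion: 792 − 203 + 1 = 590.

590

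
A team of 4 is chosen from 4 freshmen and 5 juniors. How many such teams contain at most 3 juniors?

121

Split by how many juniors are chosen (0 through 3).
Sum: C(5,0)·C(4,4) + C(5,1)·C(4,3) + C(5,2)·C(4,2) + C(5,3)·C(4,1) = 1 + 20 + 60 + 40 = 121.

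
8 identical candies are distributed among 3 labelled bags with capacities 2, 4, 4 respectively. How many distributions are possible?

6

By stars and bars, unrestricted non-negative solutions to x_1+…+x_3 = 8 number C(8+2,2) = 45.
Subtract solutions that violate a single cap (substitute x_i' = x_i − (cap_i+1)): x_1 ≥ 3 gives C(7,2) = 21; x_2 ≥ 5 gives C(5,2) = 10; x_3 ≥ 5 gives C(5,2) = 10. Together 41.
Add back pairs where two caps are both exceeded: 1 + 1 + 0 = 2.
By inclusion–exclusion the count is 45 − 41 + 2 = 6.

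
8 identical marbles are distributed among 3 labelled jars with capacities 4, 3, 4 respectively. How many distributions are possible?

By stars and bars, unrestricted non-negative solutions to x_1+…+x_3 = 8 number C(8+2,2) = 45.
Subtract solutions that violate a single cap (substitute x_i' = x_i − (cap_i+1)): x_1 ≥ 5 gives C(5,2) = 10; x_2 ≥ 4 gives C(6,2) = 15; x_3 ≥ 5 gives C(5,2) = 10. Together 35.
No two caps can be exceeded simultaneously, so the pair terms are all 0.
By inclusion–exclusion the count is 45 − 35 + 0 = 10.

10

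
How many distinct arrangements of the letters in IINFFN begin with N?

30

With the first slot taken by N, it remains to arrange the other 5 letters (IIFFN).
Those 5 letters have F appearing twice and I appearing twice, giving (5)!/(2!·2!) = 30.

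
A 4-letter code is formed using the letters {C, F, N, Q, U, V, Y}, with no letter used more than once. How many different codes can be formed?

With no repetition, fill the 4 letters in order: 7 choices, then 6, down to 4.
That product is 7 × 6 × 5 × 4 = 840.

840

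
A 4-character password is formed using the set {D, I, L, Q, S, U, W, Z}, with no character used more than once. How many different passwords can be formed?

1680

Choose and order 4 of the 8 symbols: the first character has 8 options, the next 7, then 6, 5.
8 × 7 × 6 × 5 = 1680.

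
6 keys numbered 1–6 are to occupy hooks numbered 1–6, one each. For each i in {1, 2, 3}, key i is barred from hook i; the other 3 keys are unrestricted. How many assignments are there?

426

Let Aᵢ (for i ∈ {1, 2, 3}) be the placements that put key i in its forbidden hook. Any j of these fix j positions, leaving (6−j)! ways to fill the rest, and there are C(3,j) ways to pick which j.
By inclusion–exclusion, the number of valid placements is Σ_{j=0}^{3} (−1)^j C(3,j)·(6−j)!.
Computing: 720 − 360 + 72 − 6 = 426.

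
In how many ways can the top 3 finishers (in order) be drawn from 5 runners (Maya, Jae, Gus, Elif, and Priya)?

60

There are 5 choices for 1st place, 4 for 2nd, and 3 for 3rd.
That gives 5 × 4 × 3 = 60.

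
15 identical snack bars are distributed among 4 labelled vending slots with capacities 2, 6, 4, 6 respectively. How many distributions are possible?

Ignoring the caps, the number of non-negative solutions to x_1+…+x_4 = 15 is C(18,3) = 816.
Subtract solutions that violate a single cap (substitute x_i' = x_i − (cap_i+1)): x_1 ≥ 3 gives C(15,3) = 455; x_2 ≥ 7 gives C(11,3) = 165; x_3 ≥ 5 gives C(13,3) = 286; x_4 ≥ 7 gives C(11,3) = 165. Together 1071.
Add back pairs where two caps are both exceeded: 56 + 120 + 56 + 20 + 4 + 20 = 276.
Subtract triples: 1 + 0 + 1 + 0 = 2.
By inclusion–exclusion the count is 816 − 1071 + 276 − 2 = 19.

19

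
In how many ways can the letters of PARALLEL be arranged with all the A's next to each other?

840

Treat the 2 copies of A as a single block. The multiset to arrange is then {AA, E, L, L, L, P, R}, 7 items in all.
That gives (7)!/(3!) = 840 arrangements.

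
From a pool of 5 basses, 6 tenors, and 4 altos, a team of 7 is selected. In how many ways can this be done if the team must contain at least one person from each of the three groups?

5949

Total 7-person selections from all 15: C(15,7) = 6435.
Selections missing a whole group: no basses → C(10,7) = 120; no tenors → C(9,7) = 36; no altos → C(11,7) = 330.
Add back selections omitting two groups (i.e. drawn from a single group): C(5,7) + C(6,7) + C(4,7) = 0.
By inclusion–exclusion: 6435 − 486 + 0 = 5949.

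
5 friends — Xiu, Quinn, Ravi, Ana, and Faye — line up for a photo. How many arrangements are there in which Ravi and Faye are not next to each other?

There are 5! = 120 arrangements in all. If Ravi and Faye are adjacent, merging them into one block gives 2·(4)! = 48 arrangements.
So 120 − 48 = 72 arrangements keep them apart.

72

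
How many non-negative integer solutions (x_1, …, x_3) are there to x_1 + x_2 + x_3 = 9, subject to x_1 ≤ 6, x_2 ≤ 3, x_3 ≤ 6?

Ignoring the caps, the number of non-negative solutions to x_1+…+x_3 = 9 is C(11,2) = 55.
Subtract solutions that violate a single cap (substitute x_i' = x_i − (cap_i+1)): x_1 ≥ 7 gives C(4,2) = 6; x_2 ≥ 4 gives C(7,2) = 21; x_3 ≥ 7 gives C(4,2) = 6. Together 33.
No two caps can be exceeded simultaneously, so the pair terms are all 0.
By inclusion–exclusion the count is 55 − 33 + 0 = 22.

22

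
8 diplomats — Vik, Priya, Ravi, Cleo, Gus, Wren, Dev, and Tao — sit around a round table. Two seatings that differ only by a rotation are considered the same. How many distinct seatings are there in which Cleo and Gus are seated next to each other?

Glue Cleo and Gus into a block (2 internal orders). Seating 7 units around a circle gives (6)! arrangements.
So 2 × (6)! = 2 × 720 = 1440.

1440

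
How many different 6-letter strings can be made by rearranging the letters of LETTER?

180

LETTER has 6 letters with E appearing twice and T appearing twice.
The number of distinct arrangements is 6!/(2!·2!) = 720/4 = 180.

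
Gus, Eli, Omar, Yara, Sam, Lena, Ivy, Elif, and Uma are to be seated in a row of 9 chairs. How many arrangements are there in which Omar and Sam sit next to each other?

Glue Omar and Sam into one block (2 internal orders), leaving 8 units to arrange in a row.
So the count is 2·(8)! = 80640.

80640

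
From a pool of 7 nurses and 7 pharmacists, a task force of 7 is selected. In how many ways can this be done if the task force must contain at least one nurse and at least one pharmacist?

3430

Total 7-person selections from all 14: C(14,7) = 3432.
Selections missing a whole group: no nurses → C(7,7) = 1; no pharmacists → C(7,7) = 1.
Both groups omitted at once is impossible, so 3432 − 2 = 3430.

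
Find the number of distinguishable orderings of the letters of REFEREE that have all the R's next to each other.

Treat the 2 copies of R as a single block. The multiset to arrange is then {RR, E, E, E, E, F}, 6 items in all.
That gives (6)!/(4!) = 30 arrangements.

30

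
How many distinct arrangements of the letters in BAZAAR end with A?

With the last slot taken by A, it remains to arrange the other 5 letters (BZAAR).
Those 5 letters have A appearing twice, giving (5)!/(2!) = 60.

60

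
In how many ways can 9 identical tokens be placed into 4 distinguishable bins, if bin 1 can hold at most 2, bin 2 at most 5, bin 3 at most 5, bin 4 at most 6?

88

By stars and bars, unrestricted non-negative solutions to x_1+…+x_4 = 9 number C(9+3,3) = 220.
Subtract solutions that violate a single cap (substitute x_i' = x_i − (cap_i+1)): x_1 ≥ 3 gives C(9,3) = 84; x_2 ≥ 6 gives C(6,3) = 20; x_3 ≥ 6 gives C(6,3) = 20; x_4 ≥ 7 gives C(5,3) = 10. Together 134.
Add back pairs where two caps are both exceeded: 1 + 1 + 0 + 0 + 0 + 0 = 2.
By inclusion–exclusion the count is 220 − 134 + 2 = 88.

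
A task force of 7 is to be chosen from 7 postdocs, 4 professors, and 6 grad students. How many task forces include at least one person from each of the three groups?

Unrestricted: C(17,7) = 19448 ways to pick any 7 of the 17.
Subtract selections that omit an entire group: no postdocs → C(10,7) = 120; no professors → C(13,7) = 1716; no grad students → C(11,7) = 330.
Add back selections omitting two groups (i.e. drawn from a single group): C(7,7) + C(4,7) + C(6,7) = 1.
By inclusion–exclusion: 19448 − 2166 + 1 = 17283.

17283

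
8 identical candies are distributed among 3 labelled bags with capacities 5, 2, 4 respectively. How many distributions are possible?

By stars and bars, unrestricted non-negative solutions to x_1+…+x_3 = 8 number C(8+2,2) = 45.
Subtract solutions that violate a single cap (substitute x_i' = x_i − (cap_i+1)): x_1 ≥ 6 gives C(4,2) = 6; x_2 ≥ 3 gives C(7,2) = 21; x_3 ≥ 5 gives C(5,2) = 10. Together 37.
Add back pairs where two caps are both exceeded: 0 + 0 + 1 = 1.
By inclusion–exclusion the count is 45 − 37 + 1 = 9.

9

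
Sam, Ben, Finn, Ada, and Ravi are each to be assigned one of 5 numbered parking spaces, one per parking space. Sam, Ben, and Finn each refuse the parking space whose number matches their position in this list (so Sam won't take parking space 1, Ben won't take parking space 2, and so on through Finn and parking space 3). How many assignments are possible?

Let Aᵢ (for i ∈ {1, 2, 3}) be the placements that put person i in their forbidden parking space. Any j of these fix j positions, leaving (5−j)! ways to fill the rest, and there are C(3,j) ways to pick which j.
By inclusion–exclusion, the number of valid placements is Σ_{j=0}^{3} (−1)^j C(3,j)·(5−j)!.
Computing: 120 − 72 + 18 − 2 = 64.

64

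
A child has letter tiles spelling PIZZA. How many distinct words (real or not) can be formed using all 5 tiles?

60

PIZZA has 5 letters with Z appearing twice.
So there are 5! / (2!) = 60 distinguishable arrangements.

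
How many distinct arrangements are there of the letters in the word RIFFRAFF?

The 8 letters of RIFFRAFF have repeats: F appearing 4 times and R appearing twice.
So there are 8! / (4!·2!) = 840 distinguishable arrangements.

840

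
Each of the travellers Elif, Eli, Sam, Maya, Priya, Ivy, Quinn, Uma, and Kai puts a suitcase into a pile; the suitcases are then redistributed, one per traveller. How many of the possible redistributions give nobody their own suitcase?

133496

This is the derangement count D_9: permutations of 9 items with no fixed point.
By inclusion–exclusion this is Σ_{j=0}^{9} (−1)^j C(9,j)·(9−j)!.
Computing: 362880 − 362880 + 181440 − 60480 + 15120 − 3024 + 504 − 72 + 9 − 1 = 133496.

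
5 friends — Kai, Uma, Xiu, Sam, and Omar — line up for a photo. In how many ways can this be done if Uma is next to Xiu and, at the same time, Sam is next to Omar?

Treat {Uma,Xiu} as one block (2 orders) and {Sam,Omar} as another (2 orders).
That leaves 3 units to arrange: 2 × 2 × 3! = 4 × 6 = 24.

24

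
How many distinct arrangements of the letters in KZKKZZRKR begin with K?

With the first slot taken by K, it remains to arrange the other 8 letters (ZKKZZRKR).
Those 8 letters have K appearing 3 times, R appearing twice, and Z appearing 3 times, giving (8)!/(3!·3!·2!) = 560.

560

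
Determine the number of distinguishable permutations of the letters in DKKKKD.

The 6 letters of DKKKKD have repeats: D appearing twice and K appearing 4 times.
The number of distinct arrangements is 6!/(4!·2!) = 720/48 = 15.

15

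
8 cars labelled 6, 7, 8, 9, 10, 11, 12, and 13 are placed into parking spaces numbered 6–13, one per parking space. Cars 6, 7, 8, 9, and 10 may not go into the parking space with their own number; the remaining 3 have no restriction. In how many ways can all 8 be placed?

21234

Let Aᵢ (for 6 ≤ i ≤ 10) be the placements that put car i in its forbidden parking space. Any j of these fix j positions, leaving (8−j)! ways to fill the rest, and there are C(5,j) ways to pick which j.
By inclusion–exclusion, the number of valid placements is Σ_{j=0}^{5} (−1)^j C(5,j)·(8−j)!.
Computing: 40320 − 25200 + 7200 − 1200 + 120 − 6 = 21234.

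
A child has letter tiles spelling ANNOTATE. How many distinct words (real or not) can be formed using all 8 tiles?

The 8 letters of ANNOTATE have repeats: A appearing twice, N appearing twice, and T appearing twice.
The number of distinct arrangements is 8!/(2!·2!·2!) = 40320/8 = 5040.

5040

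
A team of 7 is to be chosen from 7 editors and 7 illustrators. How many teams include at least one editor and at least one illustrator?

With no constraint there are C(14,7) = 3432 possible selections.
Selections missing a whole group: no editors → C(7,7) = 1; no illustrators → C(7,7) = 1.
Both groups omitted at once is impossible, so 3432 − 2 = 3430.

3430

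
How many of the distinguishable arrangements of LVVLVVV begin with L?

With the first slot taken by L, it remains to arrange the other 6 letters (VVLVVV).
Those 6 letters have V appearing 5 times, giving (6)!/(5!) = 6.

6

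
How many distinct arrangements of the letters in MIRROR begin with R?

60

Fix R in the first position and arrange the remaining 5 letters.
Those 5 letters have R appearing twice, giving (5)!/(2!) = 60.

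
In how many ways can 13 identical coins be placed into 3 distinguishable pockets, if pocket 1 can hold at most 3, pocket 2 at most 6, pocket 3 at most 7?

10

Ignoring the caps, the number of non-negative solutions to x_1+…+x_3 = 13 is C(15,2) = 105.
Subtract solutions that violate a single cap (substitute x_i' = x_i − (cap_i+1)): x_1 ≥ 4 gives C(11,2) = 55; x_2 ≥ 7 gives C(8,2) = 28; x_3 ≥ 8 gives C(7,2) = 21. Together 104.
Add back pairs where two caps are both exceeded: 6 + 3 + 0 = 9.
By inclusion–exclusion the count is 105 − 104 + 9 = 10.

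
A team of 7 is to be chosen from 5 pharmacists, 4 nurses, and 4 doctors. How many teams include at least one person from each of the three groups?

1636

Total 7-person selections from all 13: C(13,7) = 1716.
Selections missing a whole group: no pharmacists → C(8,7) = 8; no nurses → C(9,7) = 36; no doctors → C(9,7) = 36.
Add back selections omitting two groups (i.e. drawn from a single group): C(5,7) + C(4,7) + C(4,7) = 0.
By inclusion–exclusion: 1716 − 80 + 0 = 1636.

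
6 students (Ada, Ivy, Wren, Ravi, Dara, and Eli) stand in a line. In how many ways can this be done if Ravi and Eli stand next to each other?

Treat {Ravi, Eli} as a single unit. There are 5 units to order, and the pair itself can be ordered 2 ways.
So the count is 2·(5)! = 240.

240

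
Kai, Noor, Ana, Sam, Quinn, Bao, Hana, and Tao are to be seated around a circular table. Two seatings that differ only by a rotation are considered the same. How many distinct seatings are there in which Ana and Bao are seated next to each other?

Glue Ana and Bao into a block (2 internal orders). Seating 7 units around a circle gives (6)! arrangements.
So 2 × (6)! = 2 × 720 = 1440.

1440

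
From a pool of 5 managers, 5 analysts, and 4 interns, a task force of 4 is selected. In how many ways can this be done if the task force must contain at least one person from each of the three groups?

550

Total 4-person selections from all 14: C(14,4) = 1001.
Selections missing a whole group: no managers → C(9,4) = 126; no analysts → C(9,4) = 126; no interns → C(10,4) = 210.
Add back selections omitting two groups (i.e. drawn from a single group): C(5,4) + C(5,4) + C(4,4) = 11.
By inclusion–exclusion: 1001 − 462 + 11 = 550.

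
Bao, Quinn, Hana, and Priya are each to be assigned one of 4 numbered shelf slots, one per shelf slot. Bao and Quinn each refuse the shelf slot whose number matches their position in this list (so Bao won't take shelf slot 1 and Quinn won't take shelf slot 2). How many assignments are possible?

14

Let Aᵢ (for i ∈ {1, 2}) be the placements that put person i in their forbidden shelf slot. Any j of these fix j positions, leaving (4−j)! ways to fill the rest, and there are C(2,j) ways to pick which j.
By inclusion–exclusion, the number of valid placements is Σ_{j=0}^{2} (−1)^j C(2,j)·(4−j)!.
Computing: 24 − 12 + 2 = 14.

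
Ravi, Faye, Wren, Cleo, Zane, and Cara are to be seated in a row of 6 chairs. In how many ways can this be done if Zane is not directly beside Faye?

480

Of the 6! = 720 arrangements, those with Zane and Faye adjacent number 2 × 5! = 240 (treat the pair as a block with 2 internal orders).
So 720 − 240 = 480 arrangements keep them apart.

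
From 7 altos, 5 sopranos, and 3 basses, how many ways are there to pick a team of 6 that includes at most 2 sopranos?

Split by how many sopranos are chosen (0 through 2).
Sum: C(5,0)·C(10,6) + C(5,1)·C(10,5) + C(5,2)·C(10,4) = 210 + 1260 + 2100 = 3570.

3570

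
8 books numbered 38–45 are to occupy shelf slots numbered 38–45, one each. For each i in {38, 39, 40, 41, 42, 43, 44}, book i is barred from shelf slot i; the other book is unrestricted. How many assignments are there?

16687

Let Aᵢ (for 38 ≤ i ≤ 44) be the placements that put book i in its forbidden shelf slot. Any j of these fix j positions, leaving (8−j)! ways to fill the rest, and there are C(7,j) ways to pick which j.
By inclusion–exclusion, the number of valid placements is Σ_{j=0}^{7} (−1)^j C(7,j)·(8−j)!.
Computing: 40320 − 35280 + 15120 − 4200 + 840 − 126 + 14 − 1 = 16687.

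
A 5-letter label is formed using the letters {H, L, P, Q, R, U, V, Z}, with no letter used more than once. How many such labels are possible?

With no repetition, fill the 5 letters in order: 8 choices, then 7, down to 4.
That product is 8 × 7 × 6 × 5 × 4 = 6720.

6720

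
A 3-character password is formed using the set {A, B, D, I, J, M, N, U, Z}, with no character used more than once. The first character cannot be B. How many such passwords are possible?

The first character has 9−1 = 8 choices (anything except B).
The remaining 2 characters are filled from the other 8 symbols without repetition: 8 × 7 = 56.
Total: 8 × 56 = 448.

448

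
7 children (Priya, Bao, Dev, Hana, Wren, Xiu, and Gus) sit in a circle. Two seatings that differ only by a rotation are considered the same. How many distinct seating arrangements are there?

720

Fix one person's seat to break rotational symmetry; the remaining 6 people can be arranged in (6)! = 720 ways.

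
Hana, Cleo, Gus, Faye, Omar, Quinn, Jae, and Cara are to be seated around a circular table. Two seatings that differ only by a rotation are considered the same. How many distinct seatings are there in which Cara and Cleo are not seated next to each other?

3600

All circular seatings of 8 people number (7)! = 5040.
Those with Cara next to Cleo: fuse the pair into one unit and seat 7 units around a circle — 2·(6)! = 1440.
Subtracting, 5040 − 1440 = 3600.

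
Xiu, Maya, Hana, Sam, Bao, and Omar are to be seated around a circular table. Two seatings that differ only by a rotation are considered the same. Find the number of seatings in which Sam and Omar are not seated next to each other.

72

All circular seatings of 6 people number (5)! = 120.
Those with Sam next to Omar: fuse the pair into one unit and seat 5 units around a circle — 2·(4)! = 48.
Subtracting, 120 − 48 = 72.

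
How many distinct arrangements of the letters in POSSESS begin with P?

30

Fix P in the first position and arrange the remaining 6 letters.
Those 6 letters have S appearing 4 times, giving (6)!/(4!) = 30.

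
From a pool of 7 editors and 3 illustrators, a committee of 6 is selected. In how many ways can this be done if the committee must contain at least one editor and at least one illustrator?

203

With no constraint there are C(10,6) = 210 possible selections.
Selections missing a whole group: no editors → C(3,6) = 0; no illustrators → C(7,6) = 7.
Both groups omitted at once is impossible, so 210 − 7 = 203.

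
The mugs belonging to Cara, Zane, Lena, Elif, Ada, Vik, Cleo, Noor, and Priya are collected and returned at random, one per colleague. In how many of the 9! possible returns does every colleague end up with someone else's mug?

Let Aᵢ be the assignments in which colleague i gets their own mug. We want the size of the complement of A₁∪…∪A_9.
By inclusion–exclusion this is Σ_{j=0}^{9} (−1)^j C(9,j)·(9−j)!.
Computing: 362880 − 362880 + 181440 − 60480 + 15120 − 3024 + 504 − 72 + 9 − 1 = 133496.

133496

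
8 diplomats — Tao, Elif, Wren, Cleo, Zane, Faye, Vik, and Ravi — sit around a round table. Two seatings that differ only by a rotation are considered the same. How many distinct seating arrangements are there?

5040

Seat Tao anywhere (absorbing the rotational symmetry), then permute the other 7: (7)! = 5040.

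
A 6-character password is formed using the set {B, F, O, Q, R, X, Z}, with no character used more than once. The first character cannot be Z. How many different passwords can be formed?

4320

The first character has 7−1 = 6 choices (anything except Z).
The remaining 5 characters are filled from the other 6 symbols without repetition: 6 × 5 × 4 × 3 × 2 = 720.
Total: 6 × 720 = 4320.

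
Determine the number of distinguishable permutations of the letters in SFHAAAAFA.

The 9 letters of SFHAAAAFA have repeats: A appearing 5 times and F appearing twice.
Dividing 9! = 362880 by 5!·2! = 240 for the repeated letters gives 1512.

1512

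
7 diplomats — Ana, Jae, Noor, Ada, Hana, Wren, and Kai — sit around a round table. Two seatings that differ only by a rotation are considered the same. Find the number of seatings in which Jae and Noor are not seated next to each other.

All circular seatings of 7 people number (6)! = 720.
Those with Jae next to Noor: fuse the pair into one unit and seat 6 units around a circle — 2·(5)! = 240.
Subtracting, 720 − 240 = 480.

480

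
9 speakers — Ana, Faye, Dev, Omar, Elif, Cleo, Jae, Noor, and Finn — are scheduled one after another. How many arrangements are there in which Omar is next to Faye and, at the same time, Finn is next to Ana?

Treat {Omar,Faye} as one block (2 orders) and {Finn,Ana} as another (2 orders).
That leaves 7 units to arrange: 2 × 2 × 7! = 4 × 5040 = 20160.

20160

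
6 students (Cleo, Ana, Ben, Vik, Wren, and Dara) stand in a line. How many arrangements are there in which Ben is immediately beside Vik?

240

Treat {Ben, Vik} as a single unit. There are 5 units to order, and the pair itself can be ordered 2 ways.
So the count is 2·(5)! = 240.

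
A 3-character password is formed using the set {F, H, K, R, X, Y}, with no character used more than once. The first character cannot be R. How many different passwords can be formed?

The first character has 6−1 = 5 choices (anything except R).
The remaining 2 characters are filled from the other 5 symbols without repetition: 5 × 4 = 20.
Total: 5 × 20 = 100.

100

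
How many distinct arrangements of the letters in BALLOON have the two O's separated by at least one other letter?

900

Total arrangements of BALLOON: 7!/(2!·2!) = 1260.
Arrangements with the O's together: treat OO as one letter, giving (6)!/(2!) = 360.
Hence 1260 − 360 = 900.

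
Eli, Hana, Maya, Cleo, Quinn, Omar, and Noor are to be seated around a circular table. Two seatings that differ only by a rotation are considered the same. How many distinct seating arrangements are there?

Around a circle, 7 distinct people have 7!/7 = (6)! = 720 rotationally distinct seatings.

720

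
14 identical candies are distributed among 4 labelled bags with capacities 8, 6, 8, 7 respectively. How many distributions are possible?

364

By stars and bars, unrestricted non-negative solutions to x_1+…+x_4 = 14 number C(14+3,3) = 680.
Subtract solutions that violate a single cap (substitute x_i' = x_i − (cap_i+1)): x_1 ≥ 9 gives C(8,3) = 56; x_2 ≥ 7 gives C(10,3) = 120; x_3 ≥ 9 gives C(8,3) = 56; x_4 ≥ 8 gives C(9,3) = 84. Together 316.
No two caps can be exceeded simultaneously, so the pair terms are all 0.
By inclusion–exclusion the count is 680 − 316 + 0 = 364.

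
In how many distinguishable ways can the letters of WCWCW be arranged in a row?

Letter multiplicities in WCWCW: C×2, W×3.
Dividing 5! = 120 by 3!·2! = 12 for the repeated letters gives 10.

10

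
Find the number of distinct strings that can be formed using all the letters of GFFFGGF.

35

GFFFGGF has 7 letters with F appearing 4 times and G appearing 3 times.
So there are 7! / (4!·3!) = 35 distinguishable arrangements.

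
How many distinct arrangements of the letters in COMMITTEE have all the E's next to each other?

Treat the 2 copies of E as a single block. The multiset to arrange is then {EE, C, I, M, M, O, T, T}, 8 items in all.
That gives (8)!/(2!·2!) = 10080 arrangements.

10080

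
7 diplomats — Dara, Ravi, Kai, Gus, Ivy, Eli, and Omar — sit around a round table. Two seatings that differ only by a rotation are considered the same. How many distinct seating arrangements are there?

720

Fix one person's seat to break rotational symmetry; the remaining 6 people can be arranged in (6)! = 720 ways.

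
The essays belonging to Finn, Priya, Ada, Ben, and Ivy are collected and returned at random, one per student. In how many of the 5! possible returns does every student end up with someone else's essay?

Let Aᵢ be the assignments in which student i gets their own essay. We want the size of the complement of A₁∪…∪A_5.
By inclusion–exclusion this is Σ_{j=0}^{5} (−1)^j C(5,j)·(5−j)!.
Computing: 120 − 120 + 60 − 20 + 5 − 1 = 44.

44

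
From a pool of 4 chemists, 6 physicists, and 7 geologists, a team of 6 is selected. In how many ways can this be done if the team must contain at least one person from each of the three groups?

Unrestricted: C(17,6) = 12376 ways to pick any 6 of the 17.
Subtract selections that omit an entire group: no chemists → C(13,6) = 1716; no physicists → C(11,6) = 462; no geologists → C(10,6) = 210.
Add back selections omitting two groups (i.e. drawn from a single group): C(4,6) + C(6,6) + C(7,6) = 8.
By inclusion–exclusion: 12376 − 2388 + 8 = 9996.

9996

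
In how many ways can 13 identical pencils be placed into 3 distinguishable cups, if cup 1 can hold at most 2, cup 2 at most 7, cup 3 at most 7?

Without the upper bounds there are C(15,2) = 105 ways to split 13 among 3 cups.
Subtract solutions that violate a single cap (substitute x_i' = x_i − (cap_i+1)): x_1 ≥ 3 gives C(12,2) = 66; x_2 ≥ 8 gives C(7,2) = 21; x_3 ≥ 8 gives C(7,2) = 21. Together 108.
Add back pairs where two caps are both exceeded: 6 + 6 + 0 = 12.
By inclusion–exclusion the count is 105 − 108 + 12 = 9.

9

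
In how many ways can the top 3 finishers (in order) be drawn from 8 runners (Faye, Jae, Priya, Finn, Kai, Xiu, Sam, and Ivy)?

This is an ordered selection of 3 from 8: P(8,3).
That gives 8 × 7 × 6 = 336.

336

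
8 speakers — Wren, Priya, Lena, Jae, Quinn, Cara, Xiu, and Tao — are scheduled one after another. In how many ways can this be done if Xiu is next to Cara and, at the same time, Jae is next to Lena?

Treat {Xiu,Cara} as one block (2 orders) and {Jae,Lena} as another (2 orders).
That leaves 6 units to arrange: 2 × 2 × 6! = 4 × 720 = 2880.

2880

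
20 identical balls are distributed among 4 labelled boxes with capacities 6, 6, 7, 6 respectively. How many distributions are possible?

Without the upper bounds there are C(23,3) = 1771 ways to split 20 among 4 boxes.
Subtract solutions that violate a single cap (substitute x_i' = x_i − (cap_i+1)): x_1 ≥ 7 gives C(16,3) = 560; x_2 ≥ 7 gives C(16,3) = 560; x_3 ≥ 8 gives C(15,3) = 455; x_4 ≥ 7 gives C(16,3) = 560. Together 2135.
Add back pairs where two caps are both exceeded: 84 + 56 + 84 + 56 + 84 + 56 = 420.
By inclusion–exclusion the count is 1771 − 2135 + 420 = 56.

56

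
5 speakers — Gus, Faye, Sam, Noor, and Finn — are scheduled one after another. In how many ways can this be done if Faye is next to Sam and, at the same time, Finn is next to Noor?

24

Treat {Faye,Sam} as one block (2 orders) and {Finn,Noor} as another (2 orders).
That leaves 3 units to arrange: 2 × 2 × 3! = 4 × 6 = 24.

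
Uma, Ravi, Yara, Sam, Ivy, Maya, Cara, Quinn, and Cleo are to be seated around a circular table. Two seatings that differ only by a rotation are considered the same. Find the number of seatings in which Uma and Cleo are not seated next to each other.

Without the restriction there are (8)! = 40320 seatings.
Seatings with Uma beside Cleo: treat them as a block with 2 internal orders, giving 2 × (7)! = 10080.
Subtracting, 40320 − 10080 = 30240.

30240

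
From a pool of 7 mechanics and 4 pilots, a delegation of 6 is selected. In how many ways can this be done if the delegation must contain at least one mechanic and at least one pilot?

With no constraint there are C(11,6) = 462 possible selections.
Subtract selections that omit an entire group: no mechanics → C(4,6) = 0; no pilots → C(7,6) = 7.
Both groups omitted at once is impossible, so 462 − 7 = 455.

455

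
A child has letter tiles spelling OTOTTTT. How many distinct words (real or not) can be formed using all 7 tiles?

Letter multiplicities in OTOTTTT: O×2, T×5.
So there are 7! / (5!·2!) = 21 distinguishable arrangements.

21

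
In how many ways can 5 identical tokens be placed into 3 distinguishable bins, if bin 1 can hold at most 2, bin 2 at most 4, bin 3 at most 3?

11

Ignoring the caps, the number of non-negative solutions to x_1+…+x_3 = 5 is C(7,2) = 21.
Subtract solutions that violate a single cap (substitute x_i' = x_i − (cap_i+1)): x_1 ≥ 3 gives C(4,2) = 6; x_2 ≥ 5 gives C(2,2) = 1; x_3 ≥ 4 gives C(3,2) = 3. Together 10.
No two caps can be exceeded simultaneously, so the pair terms are all 0.
By inclusion–exclusion the count is 21 − 10 + 0 = 11.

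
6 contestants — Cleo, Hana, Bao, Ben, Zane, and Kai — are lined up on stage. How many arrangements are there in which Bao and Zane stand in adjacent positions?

Treat {Bao, Zane} as a single unit. There are 5 units to order, and the pair itself can be ordered 2 ways.
So the count is 2·(5)! = 240.

240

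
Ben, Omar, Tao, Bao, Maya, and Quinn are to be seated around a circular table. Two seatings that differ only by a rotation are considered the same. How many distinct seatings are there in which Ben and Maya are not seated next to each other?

72

All circular seatings of 6 people number (5)! = 120.
Seatings with Ben beside Maya: treat them as a block with 2 internal orders, giving 2 × (4)! = 48.
Subtracting, 120 − 48 = 72.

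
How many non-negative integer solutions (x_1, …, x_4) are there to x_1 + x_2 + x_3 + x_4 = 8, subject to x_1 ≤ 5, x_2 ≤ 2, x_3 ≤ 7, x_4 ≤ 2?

52

By stars and bars, unrestricted non-negative solutions to x_1+…+x_4 = 8 number C(8+3,3) = 165.
Subtract solutions that violate a single cap (substitute x_i' = x_i − (cap_i+1)): x_1 ≥ 6 gives C(5,3) = 10; x_2 ≥ 3 gives C(8,3) = 56; x_3 ≥ 8 gives C(3,3) = 1; x_4 ≥ 3 gives C(8,3) = 56. Together 123.
Add back pairs where two caps are both exceeded: 0 + 0 + 0 + 0 + 10 + 0 = 10.
By inclusion–exclusion the count is 165 − 123 + 10 = 52.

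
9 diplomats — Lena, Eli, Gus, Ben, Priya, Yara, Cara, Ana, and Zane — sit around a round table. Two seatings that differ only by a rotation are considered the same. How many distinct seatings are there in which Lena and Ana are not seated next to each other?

All circular seatings of 9 people number (8)! = 40320.
Those with Lena next to Ana: fuse the pair into one unit and seat 8 units around a circle — 2·(7)! = 10080.
Subtracting, 40320 − 10080 = 30240.

30240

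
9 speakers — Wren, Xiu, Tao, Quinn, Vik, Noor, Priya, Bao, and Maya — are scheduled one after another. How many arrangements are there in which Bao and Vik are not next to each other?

282240

Of the 9! = 362880 arrangements, those with Bao and Vik adjacent number 2 × 8! = 80640 (treat the pair as a block with 2 internal orders).
So 362880 − 80640 = 282240 arrangements keep them apart.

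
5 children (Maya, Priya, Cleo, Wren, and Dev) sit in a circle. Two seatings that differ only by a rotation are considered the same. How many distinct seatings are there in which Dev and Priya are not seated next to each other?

12

All circular seatings of 5 people number (4)! = 24.
Those with Dev next to Priya: fuse the pair into one unit and seat 4 units around a circle — 2·(3)! = 12.
Subtracting, 24 − 12 = 12.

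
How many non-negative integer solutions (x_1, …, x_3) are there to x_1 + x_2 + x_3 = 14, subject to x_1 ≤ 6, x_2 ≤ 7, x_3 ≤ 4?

By stars and bars, unrestricted non-negative solutions to x_1+…+x_3 = 14 number C(14+2,2) = 120.
Subtract solutions that violate a single cap (substitute x_i' = x_i − (cap_i+1)): x_1 ≥ 7 gives C(9,2) = 36; x_2 ≥ 8 gives C(8,2) = 28; x_3 ≥ 5 gives C(11,2) = 55. Together 119.
Add back pairs where two caps are both exceeded: 0 + 6 + 3 = 9.
By inclusion–exclusion the count is 120 − 119 + 9 = 10.

10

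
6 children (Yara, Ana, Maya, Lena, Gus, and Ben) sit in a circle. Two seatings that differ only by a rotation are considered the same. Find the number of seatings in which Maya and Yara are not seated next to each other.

72

Without the restriction there are (5)! = 120 seatings.
Those with Maya next to Yara: fuse the pair into one unit and seat 5 units around a circle — 2·(4)! = 48.
Subtracting, 120 − 48 = 72.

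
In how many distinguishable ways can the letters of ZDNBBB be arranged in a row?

The 6 letters of ZDNBBB have repeats: B appearing 3 times.
So there are 6! / (3!) = 120 distinguishable arrangements.

120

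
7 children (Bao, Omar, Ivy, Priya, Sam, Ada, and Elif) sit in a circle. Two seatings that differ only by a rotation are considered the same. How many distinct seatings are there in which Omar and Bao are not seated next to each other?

480

Without the restriction there are (6)! = 720 seatings.
Those with Omar next to Bao: fuse the pair into one unit and seat 6 units around a circle — 2·(5)! = 240.
Subtracting, 720 − 240 = 480.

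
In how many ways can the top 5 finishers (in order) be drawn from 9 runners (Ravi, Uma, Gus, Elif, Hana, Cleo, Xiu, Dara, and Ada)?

There are 9 choices for 1st place, 8 for 2nd, and so on down to 5 for position 5.
That gives 9 × 8 × 7 × 6 × 5 = 15120.

15120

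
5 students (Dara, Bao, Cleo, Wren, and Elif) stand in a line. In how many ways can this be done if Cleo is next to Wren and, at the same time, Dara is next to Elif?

Treat {Cleo,Wren} as one block (2 orders) and {Dara,Elif} as another (2 orders).
That leaves 3 units to arrange: 2 × 2 × 3! = 4 × 6 = 24.

24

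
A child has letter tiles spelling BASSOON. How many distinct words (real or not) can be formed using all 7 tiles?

1260

BASSOON has 7 letters with O appearing twice and S appearing twice.
The number of distinct arrangements is 7!/(2!·2!) = 5040/4 = 1260.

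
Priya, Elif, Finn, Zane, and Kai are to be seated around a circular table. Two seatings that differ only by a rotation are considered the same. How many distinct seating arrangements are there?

Around a circle, 5 distinct people have 5!/5 = (4)! = 24 rotationally distinct seatings.

24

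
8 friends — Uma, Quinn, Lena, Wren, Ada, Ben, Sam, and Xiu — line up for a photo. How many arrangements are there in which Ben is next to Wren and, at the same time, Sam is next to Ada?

Treat {Ben,Wren} as one block (2 orders) and {Sam,Ada} as another (2 orders).
That leaves 6 units to arrange: 2 × 2 × 6! = 4 × 720 = 2880.

2880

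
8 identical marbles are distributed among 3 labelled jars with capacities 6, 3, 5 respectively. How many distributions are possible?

By stars and bars, unrestricted non-negative solutions to x_1+…+x_3 = 8 number C(8+2,2) = 45.
Subtract solutions that violate a single cap (substitute x_i' = x_i − (cap_i+1)): x_1 ≥ 7 gives C(3,2) = 3; x_2 ≥ 4 gives C(6,2) = 15; x_3 ≥ 6 gives C(4,2) = 6. Together 24.
No two caps can be exceeded simultaneously, so the pair terms are all 0.
By inclusion–exclusion the count is 45 − 24 + 0 = 21.

21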